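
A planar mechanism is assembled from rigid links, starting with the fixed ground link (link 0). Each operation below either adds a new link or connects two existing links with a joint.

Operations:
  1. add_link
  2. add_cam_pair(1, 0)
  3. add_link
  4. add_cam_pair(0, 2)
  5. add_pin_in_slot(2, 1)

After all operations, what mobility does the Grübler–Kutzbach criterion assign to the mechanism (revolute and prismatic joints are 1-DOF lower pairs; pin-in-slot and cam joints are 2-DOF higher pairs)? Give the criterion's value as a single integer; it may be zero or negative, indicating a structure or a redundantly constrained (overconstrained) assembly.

M = 3

link 0 = ground. State L|J1|J2 = 1|0|0
+link1  2|0|0
C(1,0) f=2→J2  2|0|1
+link2  3|0|1
C(0,2) f=2→J2  3|0|2
PS(2,1) f=2→J2  3|0|3
M = 3(3−1)−2·0−3 = 6−0−3 = 3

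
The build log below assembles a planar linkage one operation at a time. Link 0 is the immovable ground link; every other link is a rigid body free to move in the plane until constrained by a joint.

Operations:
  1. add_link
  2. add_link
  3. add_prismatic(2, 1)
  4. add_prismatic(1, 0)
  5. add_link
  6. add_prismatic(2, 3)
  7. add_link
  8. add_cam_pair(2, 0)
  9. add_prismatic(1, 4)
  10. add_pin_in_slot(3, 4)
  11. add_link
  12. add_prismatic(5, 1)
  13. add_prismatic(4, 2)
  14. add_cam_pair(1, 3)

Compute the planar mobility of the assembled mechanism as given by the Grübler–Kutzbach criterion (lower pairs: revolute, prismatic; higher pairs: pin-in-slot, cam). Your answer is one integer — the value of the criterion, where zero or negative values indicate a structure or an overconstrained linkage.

ground; <1,0,0>
#1 <2,0,0>
#2 <3,0,0>
P:2↔1 J1 <3,1,0>
P:1↔0 J1 <3,2,0>
#3 <4,2,0>
P:2↔3 J1 <4,3,0>
#4 <5,3,0>
C:2↔0 J2 <5,3,1>
P:1↔4 J1 <5,4,1>
PS:3↔4 J2 <5,4,2>
#5 <6,4,2>
P:5↔1 J1 <6,5,2>
P:4↔2 J1 <6,6,2>
C:1↔3 J2 <6,6,3>
3×5 − 2×6 − 1×3 = 0

M = 0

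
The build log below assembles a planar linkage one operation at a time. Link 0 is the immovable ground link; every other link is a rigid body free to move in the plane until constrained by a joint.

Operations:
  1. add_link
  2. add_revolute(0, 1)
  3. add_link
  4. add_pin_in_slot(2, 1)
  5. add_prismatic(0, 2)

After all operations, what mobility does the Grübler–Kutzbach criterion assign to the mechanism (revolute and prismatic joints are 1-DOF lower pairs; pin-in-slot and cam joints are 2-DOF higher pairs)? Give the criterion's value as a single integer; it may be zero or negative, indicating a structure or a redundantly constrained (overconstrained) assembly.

(L,J1,J2)=(1,0,0); link0 fixed
link1: (2,0,0)
R 0-1 [J1]: (2,1,0)
link2: (3,1,0)
PS 2-1 [J2]: (3,1,1)
P 0-2 [J1]: (3,2,1)
Grübler: 3·2 − 2·2 − 1 = 1

M = 1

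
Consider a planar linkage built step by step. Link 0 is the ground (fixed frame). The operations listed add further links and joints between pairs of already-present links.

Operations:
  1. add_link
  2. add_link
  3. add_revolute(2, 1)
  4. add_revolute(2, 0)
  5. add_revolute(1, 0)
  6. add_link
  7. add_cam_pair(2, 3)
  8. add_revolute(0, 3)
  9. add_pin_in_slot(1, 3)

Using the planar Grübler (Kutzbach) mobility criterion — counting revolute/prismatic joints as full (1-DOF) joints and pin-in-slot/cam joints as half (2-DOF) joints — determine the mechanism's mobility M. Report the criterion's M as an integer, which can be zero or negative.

link 0 = ground. State L|J1|J2 = 1|0|0
+link1  2|0|0
+link2  3|0|0
R(2,1) f=1→J1  3|1|0
R(2,0) f=1→J1  3|2|0
R(1,0) f=1→J1  3|3|0
+link3  4|3|0
C(2,3) f=2→J2  4|3|1
R(0,3) f=1→J1  4|4|1
PS(1,3) f=2→J2  4|4|2
M = 3(4−1)−2·4−2 = 9−8−2 = -1

M = -1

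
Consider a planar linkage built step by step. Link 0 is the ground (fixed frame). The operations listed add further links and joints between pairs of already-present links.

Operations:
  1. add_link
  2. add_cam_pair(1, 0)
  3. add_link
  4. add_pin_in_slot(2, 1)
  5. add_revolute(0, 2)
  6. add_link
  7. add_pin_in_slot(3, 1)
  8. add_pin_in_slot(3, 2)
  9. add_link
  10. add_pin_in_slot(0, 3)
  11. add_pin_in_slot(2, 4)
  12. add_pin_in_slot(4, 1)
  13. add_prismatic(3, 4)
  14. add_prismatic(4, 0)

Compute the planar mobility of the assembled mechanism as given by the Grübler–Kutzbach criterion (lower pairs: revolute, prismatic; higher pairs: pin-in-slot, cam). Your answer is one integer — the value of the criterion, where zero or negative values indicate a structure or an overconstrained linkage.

L=1 J1=0 J2=0
add link → L=2 J1=0 J2=0
C@1,0 dof=2 J2 → L=2 J1=0 J2=1
add link → L=3 J1=0 J2=1
PS@2,1 dof=2 J2 → L=3 J1=0 J2=2
R@0,2 dof=1 J1 → L=3 J1=1 J2=2
add link → L=4 J1=1 J2=2
PS@3,1 dof=2 J2 → L=4 J1=1 J2=3
PS@3,2 dof=2 J2 → L=4 J1=1 J2=4
add link → L=5 J1=1 J2=4
PS@0,3 dof=2 J2 → L=5 J1=1 J2=5
PS@2,4 dof=2 J2 → L=5 J1=1 J2=6
PS@4,1 dof=2 J2 → L=5 J1=1 J2=7
P@3,4 dof=1 J1 → L=5 J1=2 J2=7
P@4,0 dof=1 J1 → L=5 J1=3 J2=7
M=3(L−1)−2J1−J2=3·4−2·3−7=-1

M = -1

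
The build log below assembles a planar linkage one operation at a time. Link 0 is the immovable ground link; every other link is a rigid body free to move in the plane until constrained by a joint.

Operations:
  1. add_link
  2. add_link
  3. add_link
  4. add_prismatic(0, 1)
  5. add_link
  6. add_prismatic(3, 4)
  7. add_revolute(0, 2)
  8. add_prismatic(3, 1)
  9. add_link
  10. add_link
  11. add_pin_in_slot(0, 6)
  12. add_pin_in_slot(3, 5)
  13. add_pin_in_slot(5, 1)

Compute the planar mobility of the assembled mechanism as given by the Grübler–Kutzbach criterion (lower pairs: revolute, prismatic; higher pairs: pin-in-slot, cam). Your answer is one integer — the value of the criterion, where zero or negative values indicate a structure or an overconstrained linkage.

[1;0;0] (link 0 is ground)
L+ [2;0;0]
L+ [3;0;0]
L+ [4;0;0]
P(0,1)∈J1 [4;1;0]
L+ [5;1;0]
P(3,4)∈J1 [5;2;0]
R(0,2)∈J1 [5;3;0]
P(3,1)∈J1 [5;4;0]
L+ [6;4;0]
L+ [7;4;0]
PS(0,6)∈J2 [7;4;1]
PS(3,5)∈J2 [7;4;2]
PS(5,1)∈J2 [7;4;3]
mobility = 18 − 8 − 3 = 7

M = 7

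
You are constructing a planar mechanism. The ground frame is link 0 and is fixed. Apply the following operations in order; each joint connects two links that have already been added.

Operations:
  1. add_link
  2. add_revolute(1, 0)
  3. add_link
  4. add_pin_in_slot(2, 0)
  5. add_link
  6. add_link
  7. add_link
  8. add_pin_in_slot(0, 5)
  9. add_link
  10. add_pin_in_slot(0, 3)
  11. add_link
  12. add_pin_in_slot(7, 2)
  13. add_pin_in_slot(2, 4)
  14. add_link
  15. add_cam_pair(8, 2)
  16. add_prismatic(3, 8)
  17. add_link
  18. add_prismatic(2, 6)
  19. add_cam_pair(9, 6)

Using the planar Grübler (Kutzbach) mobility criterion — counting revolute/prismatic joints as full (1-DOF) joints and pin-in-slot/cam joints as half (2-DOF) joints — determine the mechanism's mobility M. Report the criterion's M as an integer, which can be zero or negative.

M = 14

ground; <1,0,0>
#1 <2,0,0>
R:1↔0 J1 <2,1,0>
#2 <3,1,0>
PS:2↔0 J2 <3,1,1>
#3 <4,1,1>
#4 <5,1,1>
#5 <6,1,1>
PS:0↔5 J2 <6,1,2>
#6 <7,1,2>
PS:0↔3 J2 <7,1,3>
#7 <8,1,3>
PS:7↔2 J2 <8,1,4>
PS:2↔4 J2 <8,1,5>
#8 <9,1,5>
C:8↔2 J2 <9,1,6>
P:3↔8 J1 <9,2,6>
#9 <10,2,6>
P:2↔6 J1 <10,3,6>
C:9↔6 J2 <10,3,7>
3×9 − 2×3 − 1×7 = 14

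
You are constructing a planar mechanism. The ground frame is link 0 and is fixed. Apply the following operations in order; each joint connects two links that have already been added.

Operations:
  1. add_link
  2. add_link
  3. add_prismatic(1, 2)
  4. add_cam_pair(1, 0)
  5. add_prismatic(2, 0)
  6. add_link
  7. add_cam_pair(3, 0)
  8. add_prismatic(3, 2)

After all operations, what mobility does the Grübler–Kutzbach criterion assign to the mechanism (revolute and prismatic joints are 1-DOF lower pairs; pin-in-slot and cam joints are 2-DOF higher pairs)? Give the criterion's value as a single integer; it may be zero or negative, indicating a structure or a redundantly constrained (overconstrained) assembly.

ground; <1,0,0>
#1 <2,0,0>
#2 <3,0,0>
P:1↔2 J1 <3,1,0>
C:1↔0 J2 <3,1,1>
P:2↔0 J1 <3,2,1>
#3 <4,2,1>
C:3↔0 J2 <4,2,2>
P:3↔2 J1 <4,3,2>
3×3 − 2×3 − 1×2 = 1

M = 1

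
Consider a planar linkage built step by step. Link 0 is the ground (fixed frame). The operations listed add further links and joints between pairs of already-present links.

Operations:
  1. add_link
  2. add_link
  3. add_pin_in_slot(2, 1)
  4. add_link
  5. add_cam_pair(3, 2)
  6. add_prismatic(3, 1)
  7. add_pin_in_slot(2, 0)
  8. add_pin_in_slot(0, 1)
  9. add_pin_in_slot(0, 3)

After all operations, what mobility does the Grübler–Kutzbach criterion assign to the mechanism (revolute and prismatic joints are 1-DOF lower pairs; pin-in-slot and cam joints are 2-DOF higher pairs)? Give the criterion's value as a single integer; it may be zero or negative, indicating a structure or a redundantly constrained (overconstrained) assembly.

M = 2

ground; <1,0,0>
#1 <2,0,0>
#2 <3,0,0>
PS:2↔1 J2 <3,0,1>
#3 <4,0,1>
C:3↔2 J2 <4,0,2>
P:3↔1 J1 <4,1,2>
PS:2↔0 J2 <4,1,3>
PS:0↔1 J2 <4,1,4>
PS:0↔3 J2 <4,1,5>
3×3 − 2×1 − 1×5 = 2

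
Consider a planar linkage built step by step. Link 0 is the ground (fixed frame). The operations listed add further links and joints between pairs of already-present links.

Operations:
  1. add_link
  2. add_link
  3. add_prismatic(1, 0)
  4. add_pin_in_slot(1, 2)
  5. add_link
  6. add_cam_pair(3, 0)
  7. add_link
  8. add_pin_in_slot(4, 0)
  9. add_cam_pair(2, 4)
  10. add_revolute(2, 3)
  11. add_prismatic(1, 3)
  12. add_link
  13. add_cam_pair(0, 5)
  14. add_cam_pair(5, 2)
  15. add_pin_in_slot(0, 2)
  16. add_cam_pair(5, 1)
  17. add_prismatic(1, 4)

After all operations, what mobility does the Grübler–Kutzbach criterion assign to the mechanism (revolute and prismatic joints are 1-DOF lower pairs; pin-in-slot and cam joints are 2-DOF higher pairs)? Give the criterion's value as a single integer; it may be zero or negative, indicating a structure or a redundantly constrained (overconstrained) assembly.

M = -1

ground; <1,0,0>
#1 <2,0,0>
#2 <3,0,0>
P:1↔0 J1 <3,1,0>
PS:1↔2 J2 <3,1,1>
#3 <4,1,1>
C:3↔0 J2 <4,1,2>
#4 <5,1,2>
PS:4↔0 J2 <5,1,3>
C:2↔4 J2 <5,1,4>
R:2↔3 J1 <5,2,4>
P:1↔3 J1 <5,3,4>
#5 <6,3,4>
C:0↔5 J2 <6,3,5>
C:5↔2 J2 <6,3,6>
PS:0↔2 J2 <6,3,7>
C:5↔1 J2 <6,3,8>
P:1↔4 J1 <6,4,8>
3×5 − 2×4 − 1×8 = -1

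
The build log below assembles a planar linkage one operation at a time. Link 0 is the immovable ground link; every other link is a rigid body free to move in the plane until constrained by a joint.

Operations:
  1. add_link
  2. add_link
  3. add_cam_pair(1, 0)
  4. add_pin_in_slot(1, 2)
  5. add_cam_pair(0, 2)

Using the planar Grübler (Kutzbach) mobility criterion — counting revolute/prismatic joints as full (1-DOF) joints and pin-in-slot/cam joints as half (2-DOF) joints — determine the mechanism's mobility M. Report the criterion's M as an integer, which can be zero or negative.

(L,J1,J2)=(1,0,0); link0 fixed
link1: (2,0,0)
link2: (3,0,0)
C 1-0 [J2]: (3,0,1)
PS 1-2 [J2]: (3,0,2)
C 0-2 [J2]: (3,0,3)
Grübler: 3·2 − 2·0 − 3 = 3

M = 3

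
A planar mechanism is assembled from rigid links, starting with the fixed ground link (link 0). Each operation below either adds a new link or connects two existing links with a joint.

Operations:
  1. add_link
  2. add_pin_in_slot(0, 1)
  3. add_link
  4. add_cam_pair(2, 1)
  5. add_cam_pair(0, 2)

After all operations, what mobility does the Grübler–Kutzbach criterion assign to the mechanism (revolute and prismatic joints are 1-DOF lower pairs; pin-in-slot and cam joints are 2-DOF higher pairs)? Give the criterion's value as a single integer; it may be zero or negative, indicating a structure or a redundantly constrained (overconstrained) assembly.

M = 3

(L,J1,J2)=(1,0,0); link0 fixed
link1: (2,0,0)
PS 0-1 [J2]: (2,0,1)
link2: (3,0,1)
C 2-1 [J2]: (3,0,2)
C 0-2 [J2]: (3,0,3)
Grübler: 3·2 − 2·0 − 3 = 3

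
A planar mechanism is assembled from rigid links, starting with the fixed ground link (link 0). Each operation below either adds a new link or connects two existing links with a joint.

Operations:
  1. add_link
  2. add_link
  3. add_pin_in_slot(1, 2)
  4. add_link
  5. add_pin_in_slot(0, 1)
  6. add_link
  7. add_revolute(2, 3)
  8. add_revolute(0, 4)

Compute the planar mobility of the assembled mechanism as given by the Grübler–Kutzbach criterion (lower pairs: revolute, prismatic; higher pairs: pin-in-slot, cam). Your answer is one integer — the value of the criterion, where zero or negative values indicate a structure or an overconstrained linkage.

ground; <1,0,0>
#1 <2,0,0>
#2 <3,0,0>
PS:1↔2 J2 <3,0,1>
#3 <4,0,1>
PS:0↔1 J2 <4,0,2>
#4 <5,0,2>
R:2↔3 J1 <5,1,2>
R:0↔4 J1 <5,2,2>
3×4 − 2×2 − 1×2 = 6

M = 6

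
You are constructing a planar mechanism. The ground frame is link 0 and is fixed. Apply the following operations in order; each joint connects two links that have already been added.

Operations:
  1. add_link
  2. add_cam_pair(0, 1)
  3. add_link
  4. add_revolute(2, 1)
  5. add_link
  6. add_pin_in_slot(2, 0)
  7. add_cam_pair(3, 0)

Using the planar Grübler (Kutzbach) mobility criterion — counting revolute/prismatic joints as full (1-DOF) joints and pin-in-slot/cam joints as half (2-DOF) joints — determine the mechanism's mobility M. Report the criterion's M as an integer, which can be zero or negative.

M = 4

[1;0;0] (link 0 is ground)
L+ [2;0;0]
C(0,1)∈J2 [2;0;1]
L+ [3;0;1]
R(2,1)∈J1 [3;1;1]
L+ [4;1;1]
PS(2,0)∈J2 [4;1;2]
C(3,0)∈J2 [4;1;3]
mobility = 9 − 2 − 3 = 4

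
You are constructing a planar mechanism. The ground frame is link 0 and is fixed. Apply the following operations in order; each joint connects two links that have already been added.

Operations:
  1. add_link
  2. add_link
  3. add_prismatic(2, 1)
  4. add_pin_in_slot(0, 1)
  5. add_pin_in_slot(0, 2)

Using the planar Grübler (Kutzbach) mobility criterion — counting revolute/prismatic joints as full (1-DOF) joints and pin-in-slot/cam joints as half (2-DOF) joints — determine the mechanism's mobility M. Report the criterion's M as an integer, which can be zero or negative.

link 0 = ground. State L|J1|J2 = 1|0|0
+link1  2|0|0
+link2  3|0|0
P(2,1) f=1→J1  3|1|0
PS(0,1) f=2→J2  3|1|1
PS(0,2) f=2→J2  3|1|2
M = 3(3−1)−2·1−2 = 6−2−2 = 2

M = 2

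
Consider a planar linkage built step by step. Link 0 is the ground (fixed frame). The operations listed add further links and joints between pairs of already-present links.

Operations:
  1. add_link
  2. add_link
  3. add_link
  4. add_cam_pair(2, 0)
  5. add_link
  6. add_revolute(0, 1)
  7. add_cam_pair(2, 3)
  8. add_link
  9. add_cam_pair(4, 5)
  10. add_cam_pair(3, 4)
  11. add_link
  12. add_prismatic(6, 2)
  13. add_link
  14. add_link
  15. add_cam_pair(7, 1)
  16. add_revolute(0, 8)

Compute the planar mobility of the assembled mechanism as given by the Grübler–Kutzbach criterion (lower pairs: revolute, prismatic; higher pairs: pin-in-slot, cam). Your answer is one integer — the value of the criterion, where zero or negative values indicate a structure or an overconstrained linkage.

M = 13

link 0 = ground. State L|J1|J2 = 1|0|0
+link1  2|0|0
+link2  3|0|0
+link3  4|0|0
C(2,0) f=2→J2  4|0|1
+link4  5|0|1
R(0,1) f=1→J1  5|1|1
C(2,3) f=2→J2  5|1|2
+link5  6|1|2
C(4,5) f=2→J2  6|1|3
C(3,4) f=2→J2  6|1|4
+link6  7|1|4
P(6,2) f=1→J1  7|2|4
+link7  8|2|4
+link8  9|2|4
C(7,1) f=2→J2  9|2|5
R(0,8) f=1→J1  9|3|5
M = 3(9−1)−2·3−5 = 24−6−5 = 13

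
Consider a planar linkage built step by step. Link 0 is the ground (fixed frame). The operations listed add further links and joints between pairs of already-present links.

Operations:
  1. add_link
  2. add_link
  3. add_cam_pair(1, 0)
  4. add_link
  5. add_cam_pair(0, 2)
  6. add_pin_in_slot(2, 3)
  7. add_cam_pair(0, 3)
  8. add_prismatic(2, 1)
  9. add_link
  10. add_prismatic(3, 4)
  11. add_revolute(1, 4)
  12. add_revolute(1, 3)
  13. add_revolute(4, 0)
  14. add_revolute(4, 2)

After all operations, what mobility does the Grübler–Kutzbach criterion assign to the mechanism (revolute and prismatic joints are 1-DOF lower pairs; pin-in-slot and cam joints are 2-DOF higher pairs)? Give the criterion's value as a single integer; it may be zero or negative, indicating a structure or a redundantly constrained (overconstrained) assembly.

[1;0;0] (link 0 is ground)
L+ [2;0;0]
L+ [3;0;0]
C(1,0)∈J2 [3;0;1]
L+ [4;0;1]
C(0,2)∈J2 [4;0;2]
PS(2,3)∈J2 [4;0;3]
C(0,3)∈J2 [4;0;4]
P(2,1)∈J1 [4;1;4]
L+ [5;1;4]
P(3,4)∈J1 [5;2;4]
R(1,4)∈J1 [5;3;4]
R(1,3)∈J1 [5;4;4]
R(4,0)∈J1 [5;5;4]
R(4,2)∈J1 [5;6;4]
mobility = 12 − 12 − 4 = -4

M = -4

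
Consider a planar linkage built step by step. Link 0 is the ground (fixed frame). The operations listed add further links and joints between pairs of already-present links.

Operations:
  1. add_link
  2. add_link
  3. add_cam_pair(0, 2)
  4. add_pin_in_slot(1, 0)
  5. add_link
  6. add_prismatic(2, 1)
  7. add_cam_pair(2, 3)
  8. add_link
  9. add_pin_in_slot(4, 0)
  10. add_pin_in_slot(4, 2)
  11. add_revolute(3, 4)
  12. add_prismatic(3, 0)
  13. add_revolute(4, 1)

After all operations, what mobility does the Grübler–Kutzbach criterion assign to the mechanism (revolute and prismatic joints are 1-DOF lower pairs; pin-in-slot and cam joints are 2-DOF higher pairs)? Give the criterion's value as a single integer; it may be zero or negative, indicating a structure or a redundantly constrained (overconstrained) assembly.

M = -1

L=1 J1=0 J2=0
add link → L=2 J1=0 J2=0
add link → L=3 J1=0 J2=0
C@0,2 dof=2 J2 → L=3 J1=0 J2=1
PS@1,0 dof=2 J2 → L=3 J1=0 J2=2
add link → L=4 J1=0 J2=2
P@2,1 dof=1 J1 → L=4 J1=1 J2=2
C@2,3 dof=2 J2 → L=4 J1=1 J2=3
add link → L=5 J1=1 J2=3
PS@4,0 dof=2 J2 → L=5 J1=1 J2=4
PS@4,2 dof=2 J2 → L=5 J1=1 J2=5
R@3,4 dof=1 J1 → L=5 J1=2 J2=5
P@3,0 dof=1 J1 → L=5 J1=3 J2=5
R@4,1 dof=1 J1 → L=5 J1=4 J2=5
M=3(L−1)−2J1−J2=3·4−2·4−5=-1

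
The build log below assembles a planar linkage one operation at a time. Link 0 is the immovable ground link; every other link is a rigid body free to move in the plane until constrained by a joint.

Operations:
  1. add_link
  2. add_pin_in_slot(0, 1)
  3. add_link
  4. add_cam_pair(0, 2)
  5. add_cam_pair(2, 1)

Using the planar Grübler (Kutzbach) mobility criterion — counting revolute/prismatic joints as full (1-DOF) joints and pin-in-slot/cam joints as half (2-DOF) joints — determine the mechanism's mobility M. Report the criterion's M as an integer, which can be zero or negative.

M = 3

L=1 J1=0 J2=0
add link → L=2 J1=0 J2=0
PS@0,1 dof=2 J2 → L=2 J1=0 J2=1
add link → L=3 J1=0 J2=1
C@0,2 dof=2 J2 → L=3 J1=0 J2=2
C@2,1 dof=2 J2 → L=3 J1=0 J2=3
M=3(L−1)−2J1−J2=3·2−2·0−3=3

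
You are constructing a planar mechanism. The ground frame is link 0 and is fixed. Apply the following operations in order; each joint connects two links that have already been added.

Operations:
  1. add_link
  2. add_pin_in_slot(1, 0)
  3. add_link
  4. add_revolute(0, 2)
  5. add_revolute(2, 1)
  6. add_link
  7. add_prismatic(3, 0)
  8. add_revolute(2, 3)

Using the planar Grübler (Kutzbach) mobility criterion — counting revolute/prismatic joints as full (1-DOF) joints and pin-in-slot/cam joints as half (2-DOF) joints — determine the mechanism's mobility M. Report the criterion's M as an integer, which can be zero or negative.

ground; <1,0,0>
#1 <2,0,0>
PS:1↔0 J2 <2,0,1>
#2 <3,0,1>
R:0↔2 J1 <3,1,1>
R:2↔1 J1 <3,2,1>
#3 <4,2,1>
P:3↔0 J1 <4,3,1>
R:2↔3 J1 <4,4,1>
3×3 − 2×4 − 1×1 = 0

M = 0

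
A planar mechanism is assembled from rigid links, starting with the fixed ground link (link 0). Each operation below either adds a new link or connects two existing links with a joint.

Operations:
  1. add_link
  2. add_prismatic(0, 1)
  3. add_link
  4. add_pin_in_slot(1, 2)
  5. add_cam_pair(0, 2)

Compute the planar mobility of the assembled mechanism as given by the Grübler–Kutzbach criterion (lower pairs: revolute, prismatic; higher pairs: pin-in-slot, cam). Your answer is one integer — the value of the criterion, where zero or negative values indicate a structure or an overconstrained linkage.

M = 2

(L,J1,J2)=(1,0,0); link0 fixed
link1: (2,0,0)
P 0-1 [J1]: (2,1,0)
link2: (3,1,0)
PS 1-2 [J2]: (3,1,1)
C 0-2 [J2]: (3,1,2)
Grübler: 3·2 − 2·1 − 2 = 2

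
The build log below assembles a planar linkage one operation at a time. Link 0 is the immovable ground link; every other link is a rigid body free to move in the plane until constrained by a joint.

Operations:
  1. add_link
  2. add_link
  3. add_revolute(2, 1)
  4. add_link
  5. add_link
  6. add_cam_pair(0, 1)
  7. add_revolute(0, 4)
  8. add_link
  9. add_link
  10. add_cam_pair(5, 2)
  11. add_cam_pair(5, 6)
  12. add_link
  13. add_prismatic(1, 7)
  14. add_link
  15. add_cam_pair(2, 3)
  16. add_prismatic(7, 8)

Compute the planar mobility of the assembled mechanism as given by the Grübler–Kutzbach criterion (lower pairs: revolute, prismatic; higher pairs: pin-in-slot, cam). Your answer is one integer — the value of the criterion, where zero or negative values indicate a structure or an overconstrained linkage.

M = 12

link 0 = ground. State L|J1|J2 = 1|0|0
+link1  2|0|0
+link2  3|0|0
R(2,1) f=1→J1  3|1|0
+link3  4|1|0
+link4  5|1|0
C(0,1) f=2→J2  5|1|1
R(0,4) f=1→J1  5|2|1
+link5  6|2|1
+link6  7|2|1
C(5,2) f=2→J2  7|2|2
C(5,6) f=2→J2  7|2|3
+link7  8|2|3
P(1,7) f=1→J1  8|3|3
+link8  9|3|3
C(2,3) f=2→J2  9|3|4
P(7,8) f=1→J1  9|4|4
M = 3(9−1)−2·4−4 = 24−8−4 = 12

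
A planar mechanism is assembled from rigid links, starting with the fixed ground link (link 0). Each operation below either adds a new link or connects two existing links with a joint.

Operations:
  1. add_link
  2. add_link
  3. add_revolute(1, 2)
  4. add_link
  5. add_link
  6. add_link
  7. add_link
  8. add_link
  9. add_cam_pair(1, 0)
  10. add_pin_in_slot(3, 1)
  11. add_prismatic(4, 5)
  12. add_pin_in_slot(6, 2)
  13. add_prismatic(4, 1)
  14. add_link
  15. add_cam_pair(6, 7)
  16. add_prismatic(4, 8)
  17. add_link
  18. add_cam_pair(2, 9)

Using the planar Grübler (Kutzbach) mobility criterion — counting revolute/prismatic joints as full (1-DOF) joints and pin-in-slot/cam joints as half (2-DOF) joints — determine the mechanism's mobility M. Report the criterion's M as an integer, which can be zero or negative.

[1;0;0] (link 0 is ground)
L+ [2;0;0]
L+ [3;0;0]
R(1,2)∈J1 [3;1;0]
L+ [4;1;0]
L+ [5;1;0]
L+ [6;1;0]
L+ [7;1;0]
L+ [8;1;0]
C(1,0)∈J2 [8;1;1]
PS(3,1)∈J2 [8;1;2]
P(4,5)∈J1 [8;2;2]
PS(6,2)∈J2 [8;2;3]
P(4,1)∈J1 [8;3;3]
L+ [9;3;3]
C(6,7)∈J2 [9;3;4]
P(4,8)∈J1 [9;4;4]
L+ [10;4;4]
C(2,9)∈J2 [10;4;5]
mobility = 27 − 8 − 5 = 14

M = 14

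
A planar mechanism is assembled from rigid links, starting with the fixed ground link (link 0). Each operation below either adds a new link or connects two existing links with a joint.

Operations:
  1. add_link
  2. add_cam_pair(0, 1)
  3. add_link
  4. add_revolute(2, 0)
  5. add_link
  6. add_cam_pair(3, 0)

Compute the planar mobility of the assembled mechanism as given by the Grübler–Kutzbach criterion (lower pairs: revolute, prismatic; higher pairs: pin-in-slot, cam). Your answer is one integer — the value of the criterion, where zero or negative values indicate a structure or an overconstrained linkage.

[1;0;0] (link 0 is ground)
L+ [2;0;0]
C(0,1)∈J2 [2;0;1]
L+ [3;0;1]
R(2,0)∈J1 [3;1;1]
L+ [4;1;1]
C(3,0)∈J2 [4;1;2]
mobility = 9 − 2 − 2 = 5

M = 5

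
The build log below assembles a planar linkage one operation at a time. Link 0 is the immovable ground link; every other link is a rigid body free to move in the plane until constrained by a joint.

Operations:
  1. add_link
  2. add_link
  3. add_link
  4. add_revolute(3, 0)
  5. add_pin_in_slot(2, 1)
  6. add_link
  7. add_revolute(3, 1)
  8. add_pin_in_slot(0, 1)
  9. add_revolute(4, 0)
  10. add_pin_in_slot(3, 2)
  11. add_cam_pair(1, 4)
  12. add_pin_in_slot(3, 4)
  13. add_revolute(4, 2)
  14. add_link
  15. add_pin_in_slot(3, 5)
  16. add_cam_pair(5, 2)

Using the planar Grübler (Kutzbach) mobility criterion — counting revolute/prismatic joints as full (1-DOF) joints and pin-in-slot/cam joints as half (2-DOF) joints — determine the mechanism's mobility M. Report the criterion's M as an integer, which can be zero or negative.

M = 0

(L,J1,J2)=(1,0,0); link0 fixed
link1: (2,0,0)
link2: (3,0,0)
link3: (4,0,0)
R 3-0 [J1]: (4,1,0)
PS 2-1 [J2]: (4,1,1)
link4: (5,1,1)
R 3-1 [J1]: (5,2,1)
PS 0-1 [J2]: (5,2,2)
R 4-0 [J1]: (5,3,2)
PS 3-2 [J2]: (5,3,3)
C 1-4 [J2]: (5,3,4)
PS 3-4 [J2]: (5,3,5)
R 4-2 [J1]: (5,4,5)
link5: (6,4,5)
PS 3-5 [J2]: (6,4,6)
C 5-2 [J2]: (6,4,7)
Grübler: 3·5 − 2·4 − 7 = 0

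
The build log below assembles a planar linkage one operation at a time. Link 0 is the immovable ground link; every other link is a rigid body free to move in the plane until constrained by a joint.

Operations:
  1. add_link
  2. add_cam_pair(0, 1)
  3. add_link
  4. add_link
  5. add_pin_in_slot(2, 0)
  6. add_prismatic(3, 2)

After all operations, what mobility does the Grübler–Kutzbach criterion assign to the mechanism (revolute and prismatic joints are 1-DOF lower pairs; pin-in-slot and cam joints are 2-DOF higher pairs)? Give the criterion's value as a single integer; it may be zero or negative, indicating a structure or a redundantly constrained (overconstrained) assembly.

ground; <1,0,0>
#1 <2,0,0>
C:0↔1 J2 <2,0,1>
#2 <3,0,1>
#3 <4,0,1>
PS:2↔0 J2 <4,0,2>
P:3↔2 J1 <4,1,2>
3×3 − 2×1 − 1×2 = 5

M = 5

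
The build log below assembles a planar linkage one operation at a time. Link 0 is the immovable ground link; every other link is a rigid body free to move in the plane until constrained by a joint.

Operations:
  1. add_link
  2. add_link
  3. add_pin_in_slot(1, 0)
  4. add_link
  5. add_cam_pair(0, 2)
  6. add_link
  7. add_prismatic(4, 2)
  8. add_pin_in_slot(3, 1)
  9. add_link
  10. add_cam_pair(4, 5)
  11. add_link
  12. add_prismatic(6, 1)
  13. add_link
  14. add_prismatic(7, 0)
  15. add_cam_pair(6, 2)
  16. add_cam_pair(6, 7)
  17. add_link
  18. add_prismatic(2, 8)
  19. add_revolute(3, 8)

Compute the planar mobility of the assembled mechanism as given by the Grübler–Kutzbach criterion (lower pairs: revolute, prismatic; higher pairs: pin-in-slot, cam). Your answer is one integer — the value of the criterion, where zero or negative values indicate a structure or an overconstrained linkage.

(L,J1,J2)=(1,0,0); link0 fixed
link1: (2,0,0)
link2: (3,0,0)
PS 1-0 [J2]: (3,0,1)
link3: (4,0,1)
C 0-2 [J2]: (4,0,2)
link4: (5,0,2)
P 4-2 [J1]: (5,1,2)
PS 3-1 [J2]: (5,1,3)
link5: (6,1,3)
C 4-5 [J2]: (6,1,4)
link6: (7,1,4)
P 6-1 [J1]: (7,2,4)
link7: (8,2,4)
P 7-0 [J1]: (8,3,4)
C 6-2 [J2]: (8,3,5)
C 6-7 [J2]: (8,3,6)
link8: (9,3,6)
P 2-8 [J1]: (9,4,6)
R 3-8 [J1]: (9,5,6)
Grübler: 3·8 − 2·5 − 6 = 8

M = 8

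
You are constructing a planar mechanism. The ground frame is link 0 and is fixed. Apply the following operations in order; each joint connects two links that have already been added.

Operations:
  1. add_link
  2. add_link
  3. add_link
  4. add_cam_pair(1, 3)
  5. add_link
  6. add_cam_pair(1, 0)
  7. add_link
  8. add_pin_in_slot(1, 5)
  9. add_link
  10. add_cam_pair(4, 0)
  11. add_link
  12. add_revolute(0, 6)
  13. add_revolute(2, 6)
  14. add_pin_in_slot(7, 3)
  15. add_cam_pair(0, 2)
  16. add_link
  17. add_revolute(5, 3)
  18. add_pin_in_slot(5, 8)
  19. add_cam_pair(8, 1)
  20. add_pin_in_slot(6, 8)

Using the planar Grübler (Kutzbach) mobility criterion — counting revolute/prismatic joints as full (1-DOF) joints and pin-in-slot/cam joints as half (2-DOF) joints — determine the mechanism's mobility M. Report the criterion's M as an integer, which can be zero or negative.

(L,J1,J2)=(1,0,0); link0 fixed
link1: (2,0,0)
link2: (3,0,0)
link3: (4,0,0)
C 1-3 [J2]: (4,0,1)
link4: (5,0,1)
C 1-0 [J2]: (5,0,2)
link5: (6,0,2)
PS 1-5 [J2]: (6,0,3)
link6: (7,0,3)
C 4-0 [J2]: (7,0,4)
link7: (8,0,4)
R 0-6 [J1]: (8,1,4)
R 2-6 [J1]: (8,2,4)
PS 7-3 [J2]: (8,2,5)
C 0-2 [J2]: (8,2,6)
link8: (9,2,6)
R 5-3 [J1]: (9,3,6)
PS 5-8 [J2]: (9,3,7)
C 8-1 [J2]: (9,3,8)
PS 6-8 [J2]: (9,3,9)
Grübler: 3·8 − 2·3 − 9 = 9

M = 9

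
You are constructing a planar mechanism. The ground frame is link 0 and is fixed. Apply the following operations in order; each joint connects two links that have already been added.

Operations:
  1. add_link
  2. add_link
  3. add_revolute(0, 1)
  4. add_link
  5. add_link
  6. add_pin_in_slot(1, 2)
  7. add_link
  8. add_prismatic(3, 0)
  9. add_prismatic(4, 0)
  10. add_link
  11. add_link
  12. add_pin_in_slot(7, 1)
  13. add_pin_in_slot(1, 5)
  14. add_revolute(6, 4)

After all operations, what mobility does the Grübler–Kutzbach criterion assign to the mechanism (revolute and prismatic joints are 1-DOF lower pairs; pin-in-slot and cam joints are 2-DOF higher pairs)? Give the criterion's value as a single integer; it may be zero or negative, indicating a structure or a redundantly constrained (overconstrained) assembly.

link 0 = ground. State L|J1|J2 = 1|0|0
+link1  2|0|0
+link2  3|0|0
R(0,1) f=1→J1  3|1|0
+link3  4|1|0
+link4  5|1|0
PS(1,2) f=2→J2  5|1|1
+link5  6|1|1
P(3,0) f=1→J1  6|2|1
P(4,0) f=1→J1  6|3|1
+link6  7|3|1
+link7  8|3|1
PS(7,1) f=2→J2  8|3|2
PS(1,5) f=2→J2  8|3|3
R(6,4) f=1→J1  8|4|3
M = 3(8−1)−2·4−3 = 21−8−3 = 10

M = 10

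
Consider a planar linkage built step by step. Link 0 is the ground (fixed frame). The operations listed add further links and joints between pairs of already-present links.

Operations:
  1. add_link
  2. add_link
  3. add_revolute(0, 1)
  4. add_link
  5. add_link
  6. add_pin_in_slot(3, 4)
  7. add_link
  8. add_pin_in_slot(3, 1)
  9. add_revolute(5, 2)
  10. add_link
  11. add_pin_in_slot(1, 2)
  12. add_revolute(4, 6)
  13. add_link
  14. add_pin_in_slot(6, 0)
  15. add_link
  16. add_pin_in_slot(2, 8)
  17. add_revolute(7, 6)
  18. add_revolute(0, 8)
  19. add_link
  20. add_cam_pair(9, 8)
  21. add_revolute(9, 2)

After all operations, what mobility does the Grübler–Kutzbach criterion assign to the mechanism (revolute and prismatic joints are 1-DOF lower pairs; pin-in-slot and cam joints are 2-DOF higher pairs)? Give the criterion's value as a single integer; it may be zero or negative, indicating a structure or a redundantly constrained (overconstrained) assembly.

[1;0;0] (link 0 is ground)
L+ [2;0;0]
L+ [3;0;0]
R(0,1)∈J1 [3;1;0]
L+ [4;1;0]
L+ [5;1;0]
PS(3,4)∈J2 [5;1;1]
L+ [6;1;1]
PS(3,1)∈J2 [6;1;2]
R(5,2)∈J1 [6;2;2]
L+ [7;2;2]
PS(1,2)∈J2 [7;2;3]
R(4,6)∈J1 [7;3;3]
L+ [8;3;3]
PS(6,0)∈J2 [8;3;4]
L+ [9;3;4]
PS(2,8)∈J2 [9;3;5]
R(7,6)∈J1 [9;4;5]
R(0,8)∈J1 [9;5;5]
L+ [10;5;5]
C(9,8)∈J2 [10;5;6]
R(9,2)∈J1 [10;6;6]
mobility = 27 − 12 − 6 = 9

M = 9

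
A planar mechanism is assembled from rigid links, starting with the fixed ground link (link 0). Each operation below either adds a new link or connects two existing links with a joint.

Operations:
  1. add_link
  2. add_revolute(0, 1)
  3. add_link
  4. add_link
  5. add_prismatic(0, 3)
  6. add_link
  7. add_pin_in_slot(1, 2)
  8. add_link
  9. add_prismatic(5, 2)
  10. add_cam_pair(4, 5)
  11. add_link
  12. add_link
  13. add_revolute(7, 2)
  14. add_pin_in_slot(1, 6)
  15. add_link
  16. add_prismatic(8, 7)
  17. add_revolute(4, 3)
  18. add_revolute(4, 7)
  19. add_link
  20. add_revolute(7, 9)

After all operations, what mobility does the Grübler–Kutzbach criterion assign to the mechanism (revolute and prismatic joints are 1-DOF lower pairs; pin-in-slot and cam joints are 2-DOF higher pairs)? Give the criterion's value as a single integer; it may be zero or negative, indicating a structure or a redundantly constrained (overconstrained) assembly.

[1;0;0] (link 0 is ground)
L+ [2;0;0]
R(0,1)∈J1 [2;1;0]
L+ [3;1;0]
L+ [4;1;0]
P(0,3)∈J1 [4;2;0]
L+ [5;2;0]
PS(1,2)∈J2 [5;2;1]
L+ [6;2;1]
P(5,2)∈J1 [6;3;1]
C(4,5)∈J2 [6;3;2]
L+ [7;3;2]
L+ [8;3;2]
R(7,2)∈J1 [8;4;2]
PS(1,6)∈J2 [8;4;3]
L+ [9;4;3]
P(8,7)∈J1 [9;5;3]
R(4,3)∈J1 [9;6;3]
R(4,7)∈J1 [9;7;3]
L+ [10;7;3]
R(7,9)∈J1 [10;8;3]
mobility = 27 − 16 − 3 = 8

M = 8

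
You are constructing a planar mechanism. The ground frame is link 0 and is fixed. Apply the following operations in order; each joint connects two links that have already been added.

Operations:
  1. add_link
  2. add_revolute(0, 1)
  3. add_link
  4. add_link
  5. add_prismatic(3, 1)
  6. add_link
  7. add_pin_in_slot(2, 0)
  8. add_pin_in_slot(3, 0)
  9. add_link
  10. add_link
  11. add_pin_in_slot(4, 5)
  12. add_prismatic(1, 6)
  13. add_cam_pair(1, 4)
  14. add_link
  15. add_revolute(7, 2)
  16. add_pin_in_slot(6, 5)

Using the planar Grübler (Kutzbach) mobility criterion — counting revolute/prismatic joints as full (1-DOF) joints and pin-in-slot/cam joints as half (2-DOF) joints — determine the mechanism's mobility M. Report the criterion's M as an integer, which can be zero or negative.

link 0 = ground. State L|J1|J2 = 1|0|0
+link1  2|0|0
R(0,1) f=1→J1  2|1|0
+link2  3|1|0
+link3  4|1|0
P(3,1) f=1→J1  4|2|0
+link4  5|2|0
PS(2,0) f=2→J2  5|2|1
PS(3,0) f=2→J2  5|2|2
+link5  6|2|2
+link6  7|2|2
PS(4,5) f=2→J2  7|2|3
P(1,6) f=1→J1  7|3|3
C(1,4) f=2→J2  7|3|4
+link7  8|3|4
R(7,2) f=1→J1  8|4|4
PS(6,5) f=2→J2  8|4|5
M = 3(8−1)−2·4−5 = 21−8−5 = 8

M = 8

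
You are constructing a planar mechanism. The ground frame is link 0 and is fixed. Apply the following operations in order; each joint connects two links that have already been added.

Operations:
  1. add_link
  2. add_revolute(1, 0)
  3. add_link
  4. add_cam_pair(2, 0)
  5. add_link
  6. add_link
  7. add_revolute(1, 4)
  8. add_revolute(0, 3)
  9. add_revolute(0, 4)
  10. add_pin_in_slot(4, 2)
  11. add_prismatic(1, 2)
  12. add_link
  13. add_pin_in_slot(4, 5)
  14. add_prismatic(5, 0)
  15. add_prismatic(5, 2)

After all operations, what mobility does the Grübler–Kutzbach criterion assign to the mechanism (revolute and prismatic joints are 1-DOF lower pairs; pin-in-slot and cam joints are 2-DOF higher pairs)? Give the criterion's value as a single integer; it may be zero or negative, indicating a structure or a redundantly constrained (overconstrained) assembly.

M = -2

L=1 J1=0 J2=0
add link → L=2 J1=0 J2=0
R@1,0 dof=1 J1 → L=2 J1=1 J2=0
add link → L=3 J1=1 J2=0
C@2,0 dof=2 J2 → L=3 J1=1 J2=1
add link → L=4 J1=1 J2=1
add link → L=5 J1=1 J2=1
R@1,4 dof=1 J1 → L=5 J1=2 J2=1
R@0,3 dof=1 J1 → L=5 J1=3 J2=1
R@0,4 dof=1 J1 → L=5 J1=4 J2=1
PS@4,2 dof=2 J2 → L=5 J1=4 J2=2
P@1,2 dof=1 J1 → L=5 J1=5 J2=2
add link → L=6 J1=5 J2=2
PS@4,5 dof=2 J2 → L=6 J1=5 J2=3
P@5,0 dof=1 J1 → L=6 J1=6 J2=3
P@5,2 dof=1 J1 → L=6 J1=7 J2=3
M=3(L−1)−2J1−J2=3·5−2·7−3=-2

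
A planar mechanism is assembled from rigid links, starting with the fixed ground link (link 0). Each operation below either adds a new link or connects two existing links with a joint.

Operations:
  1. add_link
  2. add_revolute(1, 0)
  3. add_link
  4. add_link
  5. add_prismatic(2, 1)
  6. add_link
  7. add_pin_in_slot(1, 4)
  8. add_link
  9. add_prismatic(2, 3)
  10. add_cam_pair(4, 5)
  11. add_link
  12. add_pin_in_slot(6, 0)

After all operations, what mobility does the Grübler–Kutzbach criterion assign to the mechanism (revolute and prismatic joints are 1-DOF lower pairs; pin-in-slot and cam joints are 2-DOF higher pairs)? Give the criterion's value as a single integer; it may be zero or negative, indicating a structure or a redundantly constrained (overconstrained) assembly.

(L,J1,J2)=(1,0,0); link0 fixed
link1: (2,0,0)
R 1-0 [J1]: (2,1,0)
link2: (3,1,0)
link3: (4,1,0)
P 2-1 [J1]: (4,2,0)
link4: (5,2,0)
PS 1-4 [J2]: (5,2,1)
link5: (6,2,1)
P 2-3 [J1]: (6,3,1)
C 4-5 [J2]: (6,3,2)
link6: (7,3,2)
PS 6-0 [J2]: (7,3,3)
Grübler: 3·6 − 2·3 − 3 = 9

M = 9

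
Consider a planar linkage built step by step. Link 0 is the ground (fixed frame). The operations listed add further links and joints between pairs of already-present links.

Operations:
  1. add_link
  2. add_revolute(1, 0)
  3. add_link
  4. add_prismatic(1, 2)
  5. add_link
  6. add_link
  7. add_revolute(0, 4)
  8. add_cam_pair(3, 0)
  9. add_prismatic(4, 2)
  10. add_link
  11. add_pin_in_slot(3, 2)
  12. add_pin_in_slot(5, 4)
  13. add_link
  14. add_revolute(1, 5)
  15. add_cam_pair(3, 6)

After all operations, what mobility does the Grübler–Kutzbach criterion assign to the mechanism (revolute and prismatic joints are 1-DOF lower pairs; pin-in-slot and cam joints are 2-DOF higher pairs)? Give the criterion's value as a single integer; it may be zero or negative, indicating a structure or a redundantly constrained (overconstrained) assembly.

M = 4

L=1 J1=0 J2=0
add link → L=2 J1=0 J2=0
R@1,0 dof=1 J1 → L=2 J1=1 J2=0
add link → L=3 J1=1 J2=0
P@1,2 dof=1 J1 → L=3 J1=2 J2=0
add link → L=4 J1=2 J2=0
add link → L=5 J1=2 J2=0
R@0,4 dof=1 J1 → L=5 J1=3 J2=0
C@3,0 dof=2 J2 → L=5 J1=3 J2=1
P@4,2 dof=1 J1 → L=5 J1=4 J2=1
add link → L=6 J1=4 J2=1
PS@3,2 dof=2 J2 → L=6 J1=4 J2=2
PS@5,4 dof=2 J2 → L=6 J1=4 J2=3
add link → L=7 J1=4 J2=3
R@1,5 dof=1 J1 → L=7 J1=5 J2=3
C@3,6 dof=2 J2 → L=7 J1=5 J2=4
M=3(L−1)−2J1−J2=3·6−2·5−4=4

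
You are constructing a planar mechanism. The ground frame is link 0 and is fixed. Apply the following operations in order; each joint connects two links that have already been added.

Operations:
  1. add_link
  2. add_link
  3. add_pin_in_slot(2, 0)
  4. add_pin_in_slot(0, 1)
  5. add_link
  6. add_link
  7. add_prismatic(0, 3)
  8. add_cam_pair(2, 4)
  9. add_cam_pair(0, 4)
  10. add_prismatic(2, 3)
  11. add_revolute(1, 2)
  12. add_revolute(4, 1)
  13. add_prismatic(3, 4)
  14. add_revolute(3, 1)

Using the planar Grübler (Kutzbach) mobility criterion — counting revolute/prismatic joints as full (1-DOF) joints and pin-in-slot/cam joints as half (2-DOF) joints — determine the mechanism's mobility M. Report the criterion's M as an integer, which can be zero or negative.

M = -4

ground; <1,0,0>
#1 <2,0,0>
#2 <3,0,0>
PS:2↔0 J2 <3,0,1>
PS:0↔1 J2 <3,0,2>
#3 <4,0,2>
#4 <5,0,2>
P:0↔3 J1 <5,1,2>
C:2↔4 J2 <5,1,3>
C:0↔4 J2 <5,1,4>
P:2↔3 J1 <5,2,4>
R:1↔2 J1 <5,3,4>
R:4↔1 J1 <5,4,4>
P:3↔4 J1 <5,5,4>
R:3↔1 J1 <5,6,4>
3×4 − 2×6 − 1×4 = -4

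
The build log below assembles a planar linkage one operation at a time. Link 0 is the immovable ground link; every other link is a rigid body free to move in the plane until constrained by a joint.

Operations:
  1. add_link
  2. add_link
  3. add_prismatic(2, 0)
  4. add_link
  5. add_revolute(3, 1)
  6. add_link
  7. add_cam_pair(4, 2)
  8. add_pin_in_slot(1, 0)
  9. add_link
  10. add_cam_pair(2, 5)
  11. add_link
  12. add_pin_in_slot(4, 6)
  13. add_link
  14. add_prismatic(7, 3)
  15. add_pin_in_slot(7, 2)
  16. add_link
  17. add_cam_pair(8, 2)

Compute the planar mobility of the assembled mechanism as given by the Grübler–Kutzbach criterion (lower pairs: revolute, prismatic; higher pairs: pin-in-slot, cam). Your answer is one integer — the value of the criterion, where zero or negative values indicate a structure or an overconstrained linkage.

(L,J1,J2)=(1,0,0); link0 fixed
link1: (2,0,0)
link2: (3,0,0)
P 2-0 [J1]: (3,1,0)
link3: (4,1,0)
R 3-1 [J1]: (4,2,0)
link4: (5,2,0)
C 4-2 [J2]: (5,2,1)
PS 1-0 [J2]: (5,2,2)
link5: (6,2,2)
C 2-5 [J2]: (6,2,3)
link6: (7,2,3)
PS 4-6 [J2]: (7,2,4)
link7: (8,2,4)
P 7-3 [J1]: (8,3,4)
PS 7-2 [J2]: (8,3,5)
link8: (9,3,5)
C 8-2 [J2]: (9,3,6)
Grübler: 3·8 − 2·3 − 6 = 12

M = 12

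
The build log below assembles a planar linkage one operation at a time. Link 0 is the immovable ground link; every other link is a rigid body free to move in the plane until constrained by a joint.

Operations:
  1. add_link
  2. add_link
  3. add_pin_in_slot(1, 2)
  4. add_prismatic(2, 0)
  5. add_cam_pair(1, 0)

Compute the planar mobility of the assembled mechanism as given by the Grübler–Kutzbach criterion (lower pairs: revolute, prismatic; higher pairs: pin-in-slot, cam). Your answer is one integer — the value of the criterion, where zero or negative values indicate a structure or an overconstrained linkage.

(L,J1,J2)=(1,0,0); link0 fixed
link1: (2,0,0)
link2: (3,0,0)
PS 1-2 [J2]: (3,0,1)
P 2-0 [J1]: (3,1,1)
C 1-0 [J2]: (3,1,2)
Grübler: 3·2 − 2·1 − 2 = 2

M = 2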